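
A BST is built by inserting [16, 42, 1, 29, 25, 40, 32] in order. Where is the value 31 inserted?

Starting tree (level order): [16, 1, 42, None, None, 29, None, 25, 40, None, None, 32]
Insertion path: 16 -> 42 -> 29 -> 40 -> 32
Result: insert 31 as left child of 32
Final tree (level order): [16, 1, 42, None, None, 29, None, 25, 40, None, None, 32, None, 31]


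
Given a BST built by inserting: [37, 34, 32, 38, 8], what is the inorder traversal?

Tree insertion order: [37, 34, 32, 38, 8]
Tree (level-order array): [37, 34, 38, 32, None, None, None, 8]
Inorder traversal: [8, 32, 34, 37, 38]


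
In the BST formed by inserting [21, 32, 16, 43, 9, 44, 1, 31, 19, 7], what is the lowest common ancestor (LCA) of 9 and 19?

Tree insertion order: [21, 32, 16, 43, 9, 44, 1, 31, 19, 7]
Tree (level-order array): [21, 16, 32, 9, 19, 31, 43, 1, None, None, None, None, None, None, 44, None, 7]
In a BST, the LCA of p=9, q=19 is the first node v on the
root-to-leaf path with p <= v <= q (go left if both < v, right if both > v).
Walk from root:
  at 21: both 9 and 19 < 21, go left
  at 16: 9 <= 16 <= 19, this is the LCA
LCA = 16


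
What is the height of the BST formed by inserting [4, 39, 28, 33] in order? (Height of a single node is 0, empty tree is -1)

Insertion order: [4, 39, 28, 33]
Tree (level-order array): [4, None, 39, 28, None, None, 33]
Compute height bottom-up (empty subtree = -1):
  height(33) = 1 + max(-1, -1) = 0
  height(28) = 1 + max(-1, 0) = 1
  height(39) = 1 + max(1, -1) = 2
  height(4) = 1 + max(-1, 2) = 3
Height = 3


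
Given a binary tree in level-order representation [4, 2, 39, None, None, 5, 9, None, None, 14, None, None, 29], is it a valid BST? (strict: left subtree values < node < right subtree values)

Level-order array: [4, 2, 39, None, None, 5, 9, None, None, 14, None, None, 29]
Validate using subtree bounds (lo, hi): at each node, require lo < value < hi,
then recurse left with hi=value and right with lo=value.
Preorder trace (stopping at first violation):
  at node 4 with bounds (-inf, +inf): OK
  at node 2 with bounds (-inf, 4): OK
  at node 39 with bounds (4, +inf): OK
  at node 5 with bounds (4, 39): OK
  at node 9 with bounds (39, +inf): VIOLATION
Node 9 violates its bound: not (39 < 9 < +inf).
Result: Not a valid BST


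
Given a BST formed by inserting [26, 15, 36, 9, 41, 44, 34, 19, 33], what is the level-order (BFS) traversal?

Tree insertion order: [26, 15, 36, 9, 41, 44, 34, 19, 33]
Tree (level-order array): [26, 15, 36, 9, 19, 34, 41, None, None, None, None, 33, None, None, 44]
BFS from the root, enqueuing left then right child of each popped node:
  queue [26] -> pop 26, enqueue [15, 36], visited so far: [26]
  queue [15, 36] -> pop 15, enqueue [9, 19], visited so far: [26, 15]
  queue [36, 9, 19] -> pop 36, enqueue [34, 41], visited so far: [26, 15, 36]
  queue [9, 19, 34, 41] -> pop 9, enqueue [none], visited so far: [26, 15, 36, 9]
  queue [19, 34, 41] -> pop 19, enqueue [none], visited so far: [26, 15, 36, 9, 19]
  queue [34, 41] -> pop 34, enqueue [33], visited so far: [26, 15, 36, 9, 19, 34]
  queue [41, 33] -> pop 41, enqueue [44], visited so far: [26, 15, 36, 9, 19, 34, 41]
  queue [33, 44] -> pop 33, enqueue [none], visited so far: [26, 15, 36, 9, 19, 34, 41, 33]
  queue [44] -> pop 44, enqueue [none], visited so far: [26, 15, 36, 9, 19, 34, 41, 33, 44]
Result: [26, 15, 36, 9, 19, 34, 41, 33, 44]


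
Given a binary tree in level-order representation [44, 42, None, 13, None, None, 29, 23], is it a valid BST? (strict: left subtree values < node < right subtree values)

Level-order array: [44, 42, None, 13, None, None, 29, 23]
Validate using subtree bounds (lo, hi): at each node, require lo < value < hi,
then recurse left with hi=value and right with lo=value.
Preorder trace (stopping at first violation):
  at node 44 with bounds (-inf, +inf): OK
  at node 42 with bounds (-inf, 44): OK
  at node 13 with bounds (-inf, 42): OK
  at node 29 with bounds (13, 42): OK
  at node 23 with bounds (13, 29): OK
No violation found at any node.
Result: Valid BST


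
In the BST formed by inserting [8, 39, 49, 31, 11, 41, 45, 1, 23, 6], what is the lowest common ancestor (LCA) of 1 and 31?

Tree insertion order: [8, 39, 49, 31, 11, 41, 45, 1, 23, 6]
Tree (level-order array): [8, 1, 39, None, 6, 31, 49, None, None, 11, None, 41, None, None, 23, None, 45]
In a BST, the LCA of p=1, q=31 is the first node v on the
root-to-leaf path with p <= v <= q (go left if both < v, right if both > v).
Walk from root:
  at 8: 1 <= 8 <= 31, this is the LCA
LCA = 8


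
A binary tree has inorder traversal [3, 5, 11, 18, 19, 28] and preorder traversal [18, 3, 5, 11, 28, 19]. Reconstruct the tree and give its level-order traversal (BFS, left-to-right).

Inorder:  [3, 5, 11, 18, 19, 28]
Preorder: [18, 3, 5, 11, 28, 19]
Algorithm: preorder visits root first, so consume preorder in order;
for each root, split the current inorder slice at that value into
left-subtree inorder and right-subtree inorder, then recurse.
Recursive splits:
  root=18; inorder splits into left=[3, 5, 11], right=[19, 28]
  root=3; inorder splits into left=[], right=[5, 11]
  root=5; inorder splits into left=[], right=[11]
  root=11; inorder splits into left=[], right=[]
  root=28; inorder splits into left=[19], right=[]
  root=19; inorder splits into left=[], right=[]
Reconstructed level-order: [18, 3, 28, 5, 19, 11]


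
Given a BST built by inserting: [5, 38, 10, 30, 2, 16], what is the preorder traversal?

Tree insertion order: [5, 38, 10, 30, 2, 16]
Tree (level-order array): [5, 2, 38, None, None, 10, None, None, 30, 16]
Preorder traversal: [5, 2, 38, 10, 30, 16]


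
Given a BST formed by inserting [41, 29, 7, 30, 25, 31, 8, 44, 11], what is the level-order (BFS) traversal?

Tree insertion order: [41, 29, 7, 30, 25, 31, 8, 44, 11]
Tree (level-order array): [41, 29, 44, 7, 30, None, None, None, 25, None, 31, 8, None, None, None, None, 11]
BFS from the root, enqueuing left then right child of each popped node:
  queue [41] -> pop 41, enqueue [29, 44], visited so far: [41]
  queue [29, 44] -> pop 29, enqueue [7, 30], visited so far: [41, 29]
  queue [44, 7, 30] -> pop 44, enqueue [none], visited so far: [41, 29, 44]
  queue [7, 30] -> pop 7, enqueue [25], visited so far: [41, 29, 44, 7]
  queue [30, 25] -> pop 30, enqueue [31], visited so far: [41, 29, 44, 7, 30]
  queue [25, 31] -> pop 25, enqueue [8], visited so far: [41, 29, 44, 7, 30, 25]
  queue [31, 8] -> pop 31, enqueue [none], visited so far: [41, 29, 44, 7, 30, 25, 31]
  queue [8] -> pop 8, enqueue [11], visited so far: [41, 29, 44, 7, 30, 25, 31, 8]
  queue [11] -> pop 11, enqueue [none], visited so far: [41, 29, 44, 7, 30, 25, 31, 8, 11]
Result: [41, 29, 44, 7, 30, 25, 31, 8, 11]


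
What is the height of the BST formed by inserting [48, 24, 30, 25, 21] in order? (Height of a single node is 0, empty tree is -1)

Insertion order: [48, 24, 30, 25, 21]
Tree (level-order array): [48, 24, None, 21, 30, None, None, 25]
Compute height bottom-up (empty subtree = -1):
  height(21) = 1 + max(-1, -1) = 0
  height(25) = 1 + max(-1, -1) = 0
  height(30) = 1 + max(0, -1) = 1
  height(24) = 1 + max(0, 1) = 2
  height(48) = 1 + max(2, -1) = 3
Height = 3


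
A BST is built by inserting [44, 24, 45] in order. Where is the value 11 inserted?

Starting tree (level order): [44, 24, 45]
Insertion path: 44 -> 24
Result: insert 11 as left child of 24
Final tree (level order): [44, 24, 45, 11]


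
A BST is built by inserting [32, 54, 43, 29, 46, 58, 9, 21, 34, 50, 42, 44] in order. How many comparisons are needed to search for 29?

Search path for 29: 32 -> 29
Found: True
Comparisons: 2


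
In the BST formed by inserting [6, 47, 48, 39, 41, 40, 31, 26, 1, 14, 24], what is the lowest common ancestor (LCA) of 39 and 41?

Tree insertion order: [6, 47, 48, 39, 41, 40, 31, 26, 1, 14, 24]
Tree (level-order array): [6, 1, 47, None, None, 39, 48, 31, 41, None, None, 26, None, 40, None, 14, None, None, None, None, 24]
In a BST, the LCA of p=39, q=41 is the first node v on the
root-to-leaf path with p <= v <= q (go left if both < v, right if both > v).
Walk from root:
  at 6: both 39 and 41 > 6, go right
  at 47: both 39 and 41 < 47, go left
  at 39: 39 <= 39 <= 41, this is the LCA
LCA = 39


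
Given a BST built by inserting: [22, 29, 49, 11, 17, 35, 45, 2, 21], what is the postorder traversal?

Tree insertion order: [22, 29, 49, 11, 17, 35, 45, 2, 21]
Tree (level-order array): [22, 11, 29, 2, 17, None, 49, None, None, None, 21, 35, None, None, None, None, 45]
Postorder traversal: [2, 21, 17, 11, 45, 35, 49, 29, 22]


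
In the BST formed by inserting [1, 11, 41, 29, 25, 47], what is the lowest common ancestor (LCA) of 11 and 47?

Tree insertion order: [1, 11, 41, 29, 25, 47]
Tree (level-order array): [1, None, 11, None, 41, 29, 47, 25]
In a BST, the LCA of p=11, q=47 is the first node v on the
root-to-leaf path with p <= v <= q (go left if both < v, right if both > v).
Walk from root:
  at 1: both 11 and 47 > 1, go right
  at 11: 11 <= 11 <= 47, this is the LCA
LCA = 11


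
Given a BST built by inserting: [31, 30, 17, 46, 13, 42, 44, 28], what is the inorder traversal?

Tree insertion order: [31, 30, 17, 46, 13, 42, 44, 28]
Tree (level-order array): [31, 30, 46, 17, None, 42, None, 13, 28, None, 44]
Inorder traversal: [13, 17, 28, 30, 31, 42, 44, 46]


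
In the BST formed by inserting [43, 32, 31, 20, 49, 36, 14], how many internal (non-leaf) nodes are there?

Tree built from: [43, 32, 31, 20, 49, 36, 14]
Tree (level-order array): [43, 32, 49, 31, 36, None, None, 20, None, None, None, 14]
Rule: An internal node has at least one child.
Per-node child counts:
  node 43: 2 child(ren)
  node 32: 2 child(ren)
  node 31: 1 child(ren)
  node 20: 1 child(ren)
  node 14: 0 child(ren)
  node 36: 0 child(ren)
  node 49: 0 child(ren)
Matching nodes: [43, 32, 31, 20]
Count of internal (non-leaf) nodes: 4


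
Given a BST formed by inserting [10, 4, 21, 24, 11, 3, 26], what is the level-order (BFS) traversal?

Tree insertion order: [10, 4, 21, 24, 11, 3, 26]
Tree (level-order array): [10, 4, 21, 3, None, 11, 24, None, None, None, None, None, 26]
BFS from the root, enqueuing left then right child of each popped node:
  queue [10] -> pop 10, enqueue [4, 21], visited so far: [10]
  queue [4, 21] -> pop 4, enqueue [3], visited so far: [10, 4]
  queue [21, 3] -> pop 21, enqueue [11, 24], visited so far: [10, 4, 21]
  queue [3, 11, 24] -> pop 3, enqueue [none], visited so far: [10, 4, 21, 3]
  queue [11, 24] -> pop 11, enqueue [none], visited so far: [10, 4, 21, 3, 11]
  queue [24] -> pop 24, enqueue [26], visited so far: [10, 4, 21, 3, 11, 24]
  queue [26] -> pop 26, enqueue [none], visited so far: [10, 4, 21, 3, 11, 24, 26]
Result: [10, 4, 21, 3, 11, 24, 26]


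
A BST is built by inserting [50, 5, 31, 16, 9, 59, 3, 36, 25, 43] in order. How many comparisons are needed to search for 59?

Search path for 59: 50 -> 59
Found: True
Comparisons: 2


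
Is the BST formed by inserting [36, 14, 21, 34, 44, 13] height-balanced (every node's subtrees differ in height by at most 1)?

Tree (level-order array): [36, 14, 44, 13, 21, None, None, None, None, None, 34]
Definition: a tree is height-balanced if, at every node, |h(left) - h(right)| <= 1 (empty subtree has height -1).
Bottom-up per-node check:
  node 13: h_left=-1, h_right=-1, diff=0 [OK], height=0
  node 34: h_left=-1, h_right=-1, diff=0 [OK], height=0
  node 21: h_left=-1, h_right=0, diff=1 [OK], height=1
  node 14: h_left=0, h_right=1, diff=1 [OK], height=2
  node 44: h_left=-1, h_right=-1, diff=0 [OK], height=0
  node 36: h_left=2, h_right=0, diff=2 [FAIL (|2-0|=2 > 1)], height=3
Node 36 violates the condition: |2 - 0| = 2 > 1.
Result: Not balanced


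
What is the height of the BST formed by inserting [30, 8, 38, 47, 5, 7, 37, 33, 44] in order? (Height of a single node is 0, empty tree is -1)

Insertion order: [30, 8, 38, 47, 5, 7, 37, 33, 44]
Tree (level-order array): [30, 8, 38, 5, None, 37, 47, None, 7, 33, None, 44]
Compute height bottom-up (empty subtree = -1):
  height(7) = 1 + max(-1, -1) = 0
  height(5) = 1 + max(-1, 0) = 1
  height(8) = 1 + max(1, -1) = 2
  height(33) = 1 + max(-1, -1) = 0
  height(37) = 1 + max(0, -1) = 1
  height(44) = 1 + max(-1, -1) = 0
  height(47) = 1 + max(0, -1) = 1
  height(38) = 1 + max(1, 1) = 2
  height(30) = 1 + max(2, 2) = 3
Height = 3


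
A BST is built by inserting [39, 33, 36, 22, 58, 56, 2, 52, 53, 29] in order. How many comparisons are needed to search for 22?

Search path for 22: 39 -> 33 -> 22
Found: True
Comparisons: 3


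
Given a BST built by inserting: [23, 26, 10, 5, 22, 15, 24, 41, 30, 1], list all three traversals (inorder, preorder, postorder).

Tree insertion order: [23, 26, 10, 5, 22, 15, 24, 41, 30, 1]
Tree (level-order array): [23, 10, 26, 5, 22, 24, 41, 1, None, 15, None, None, None, 30]
Inorder (L, root, R): [1, 5, 10, 15, 22, 23, 24, 26, 30, 41]
Preorder (root, L, R): [23, 10, 5, 1, 22, 15, 26, 24, 41, 30]
Postorder (L, R, root): [1, 5, 15, 22, 10, 24, 30, 41, 26, 23]


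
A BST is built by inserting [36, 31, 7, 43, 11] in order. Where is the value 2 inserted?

Starting tree (level order): [36, 31, 43, 7, None, None, None, None, 11]
Insertion path: 36 -> 31 -> 7
Result: insert 2 as left child of 7
Final tree (level order): [36, 31, 43, 7, None, None, None, 2, 11]


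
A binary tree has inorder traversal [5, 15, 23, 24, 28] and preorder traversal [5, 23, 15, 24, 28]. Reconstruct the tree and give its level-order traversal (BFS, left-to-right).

Inorder:  [5, 15, 23, 24, 28]
Preorder: [5, 23, 15, 24, 28]
Algorithm: preorder visits root first, so consume preorder in order;
for each root, split the current inorder slice at that value into
left-subtree inorder and right-subtree inorder, then recurse.
Recursive splits:
  root=5; inorder splits into left=[], right=[15, 23, 24, 28]
  root=23; inorder splits into left=[15], right=[24, 28]
  root=15; inorder splits into left=[], right=[]
  root=24; inorder splits into left=[], right=[28]
  root=28; inorder splits into left=[], right=[]
Reconstructed level-order: [5, 23, 15, 24, 28]


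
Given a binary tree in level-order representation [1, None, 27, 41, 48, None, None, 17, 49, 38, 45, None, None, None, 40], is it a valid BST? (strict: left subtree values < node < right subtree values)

Level-order array: [1, None, 27, 41, 48, None, None, 17, 49, 38, 45, None, None, None, 40]
Validate using subtree bounds (lo, hi): at each node, require lo < value < hi,
then recurse left with hi=value and right with lo=value.
Preorder trace (stopping at first violation):
  at node 1 with bounds (-inf, +inf): OK
  at node 27 with bounds (1, +inf): OK
  at node 41 with bounds (1, 27): VIOLATION
Node 41 violates its bound: not (1 < 41 < 27).
Result: Not a valid BST


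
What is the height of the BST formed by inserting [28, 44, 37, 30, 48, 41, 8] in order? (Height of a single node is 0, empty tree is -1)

Insertion order: [28, 44, 37, 30, 48, 41, 8]
Tree (level-order array): [28, 8, 44, None, None, 37, 48, 30, 41]
Compute height bottom-up (empty subtree = -1):
  height(8) = 1 + max(-1, -1) = 0
  height(30) = 1 + max(-1, -1) = 0
  height(41) = 1 + max(-1, -1) = 0
  height(37) = 1 + max(0, 0) = 1
  height(48) = 1 + max(-1, -1) = 0
  height(44) = 1 + max(1, 0) = 2
  height(28) = 1 + max(0, 2) = 3
Height = 3


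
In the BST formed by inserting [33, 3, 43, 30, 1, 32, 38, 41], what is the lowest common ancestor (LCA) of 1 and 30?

Tree insertion order: [33, 3, 43, 30, 1, 32, 38, 41]
Tree (level-order array): [33, 3, 43, 1, 30, 38, None, None, None, None, 32, None, 41]
In a BST, the LCA of p=1, q=30 is the first node v on the
root-to-leaf path with p <= v <= q (go left if both < v, right if both > v).
Walk from root:
  at 33: both 1 and 30 < 33, go left
  at 3: 1 <= 3 <= 30, this is the LCA
LCA = 3


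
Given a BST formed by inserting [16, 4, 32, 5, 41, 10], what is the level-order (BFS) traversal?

Tree insertion order: [16, 4, 32, 5, 41, 10]
Tree (level-order array): [16, 4, 32, None, 5, None, 41, None, 10]
BFS from the root, enqueuing left then right child of each popped node:
  queue [16] -> pop 16, enqueue [4, 32], visited so far: [16]
  queue [4, 32] -> pop 4, enqueue [5], visited so far: [16, 4]
  queue [32, 5] -> pop 32, enqueue [41], visited so far: [16, 4, 32]
  queue [5, 41] -> pop 5, enqueue [10], visited so far: [16, 4, 32, 5]
  queue [41, 10] -> pop 41, enqueue [none], visited so far: [16, 4, 32, 5, 41]
  queue [10] -> pop 10, enqueue [none], visited so far: [16, 4, 32, 5, 41, 10]
Result: [16, 4, 32, 5, 41, 10]


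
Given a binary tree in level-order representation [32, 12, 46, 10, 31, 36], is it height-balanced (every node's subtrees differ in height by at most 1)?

Tree (level-order array): [32, 12, 46, 10, 31, 36]
Definition: a tree is height-balanced if, at every node, |h(left) - h(right)| <= 1 (empty subtree has height -1).
Bottom-up per-node check:
  node 10: h_left=-1, h_right=-1, diff=0 [OK], height=0
  node 31: h_left=-1, h_right=-1, diff=0 [OK], height=0
  node 12: h_left=0, h_right=0, diff=0 [OK], height=1
  node 36: h_left=-1, h_right=-1, diff=0 [OK], height=0
  node 46: h_left=0, h_right=-1, diff=1 [OK], height=1
  node 32: h_left=1, h_right=1, diff=0 [OK], height=2
All nodes satisfy the balance condition.
Result: Balanced


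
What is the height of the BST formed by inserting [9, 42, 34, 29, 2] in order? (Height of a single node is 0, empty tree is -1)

Insertion order: [9, 42, 34, 29, 2]
Tree (level-order array): [9, 2, 42, None, None, 34, None, 29]
Compute height bottom-up (empty subtree = -1):
  height(2) = 1 + max(-1, -1) = 0
  height(29) = 1 + max(-1, -1) = 0
  height(34) = 1 + max(0, -1) = 1
  height(42) = 1 + max(1, -1) = 2
  height(9) = 1 + max(0, 2) = 3
Height = 3


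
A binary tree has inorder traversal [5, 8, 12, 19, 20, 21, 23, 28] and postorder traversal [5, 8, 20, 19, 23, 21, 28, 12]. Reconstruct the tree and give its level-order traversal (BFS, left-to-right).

Inorder:   [5, 8, 12, 19, 20, 21, 23, 28]
Postorder: [5, 8, 20, 19, 23, 21, 28, 12]
Algorithm: postorder visits root last, so walk postorder right-to-left;
each value is the root of the current inorder slice — split it at that
value, recurse on the right subtree first, then the left.
Recursive splits:
  root=12; inorder splits into left=[5, 8], right=[19, 20, 21, 23, 28]
  root=28; inorder splits into left=[19, 20, 21, 23], right=[]
  root=21; inorder splits into left=[19, 20], right=[23]
  root=23; inorder splits into left=[], right=[]
  root=19; inorder splits into left=[], right=[20]
  root=20; inorder splits into left=[], right=[]
  root=8; inorder splits into left=[5], right=[]
  root=5; inorder splits into left=[], right=[]
Reconstructed level-order: [12, 8, 28, 5, 21, 19, 23, 20]


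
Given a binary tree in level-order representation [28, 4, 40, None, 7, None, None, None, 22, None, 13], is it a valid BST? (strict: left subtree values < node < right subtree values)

Level-order array: [28, 4, 40, None, 7, None, None, None, 22, None, 13]
Validate using subtree bounds (lo, hi): at each node, require lo < value < hi,
then recurse left with hi=value and right with lo=value.
Preorder trace (stopping at first violation):
  at node 28 with bounds (-inf, +inf): OK
  at node 4 with bounds (-inf, 28): OK
  at node 7 with bounds (4, 28): OK
  at node 22 with bounds (7, 28): OK
  at node 13 with bounds (22, 28): VIOLATION
Node 13 violates its bound: not (22 < 13 < 28).
Result: Not a valid BST


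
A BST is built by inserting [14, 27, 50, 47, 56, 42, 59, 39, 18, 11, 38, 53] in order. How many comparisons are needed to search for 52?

Search path for 52: 14 -> 27 -> 50 -> 56 -> 53
Found: False
Comparisons: 5


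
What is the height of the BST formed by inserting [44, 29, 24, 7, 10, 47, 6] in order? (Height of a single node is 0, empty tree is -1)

Insertion order: [44, 29, 24, 7, 10, 47, 6]
Tree (level-order array): [44, 29, 47, 24, None, None, None, 7, None, 6, 10]
Compute height bottom-up (empty subtree = -1):
  height(6) = 1 + max(-1, -1) = 0
  height(10) = 1 + max(-1, -1) = 0
  height(7) = 1 + max(0, 0) = 1
  height(24) = 1 + max(1, -1) = 2
  height(29) = 1 + max(2, -1) = 3
  height(47) = 1 + max(-1, -1) = 0
  height(44) = 1 + max(3, 0) = 4
Height = 4


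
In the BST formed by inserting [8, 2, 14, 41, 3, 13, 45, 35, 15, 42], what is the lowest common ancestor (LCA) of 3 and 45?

Tree insertion order: [8, 2, 14, 41, 3, 13, 45, 35, 15, 42]
Tree (level-order array): [8, 2, 14, None, 3, 13, 41, None, None, None, None, 35, 45, 15, None, 42]
In a BST, the LCA of p=3, q=45 is the first node v on the
root-to-leaf path with p <= v <= q (go left if both < v, right if both > v).
Walk from root:
  at 8: 3 <= 8 <= 45, this is the LCA
LCA = 8


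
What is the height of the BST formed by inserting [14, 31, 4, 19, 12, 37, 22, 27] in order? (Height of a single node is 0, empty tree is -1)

Insertion order: [14, 31, 4, 19, 12, 37, 22, 27]
Tree (level-order array): [14, 4, 31, None, 12, 19, 37, None, None, None, 22, None, None, None, 27]
Compute height bottom-up (empty subtree = -1):
  height(12) = 1 + max(-1, -1) = 0
  height(4) = 1 + max(-1, 0) = 1
  height(27) = 1 + max(-1, -1) = 0
  height(22) = 1 + max(-1, 0) = 1
  height(19) = 1 + max(-1, 1) = 2
  height(37) = 1 + max(-1, -1) = 0
  height(31) = 1 + max(2, 0) = 3
  height(14) = 1 + max(1, 3) = 4
Height = 4


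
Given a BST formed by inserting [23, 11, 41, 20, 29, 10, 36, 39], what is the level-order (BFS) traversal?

Tree insertion order: [23, 11, 41, 20, 29, 10, 36, 39]
Tree (level-order array): [23, 11, 41, 10, 20, 29, None, None, None, None, None, None, 36, None, 39]
BFS from the root, enqueuing left then right child of each popped node:
  queue [23] -> pop 23, enqueue [11, 41], visited so far: [23]
  queue [11, 41] -> pop 11, enqueue [10, 20], visited so far: [23, 11]
  queue [41, 10, 20] -> pop 41, enqueue [29], visited so far: [23, 11, 41]
  queue [10, 20, 29] -> pop 10, enqueue [none], visited so far: [23, 11, 41, 10]
  queue [20, 29] -> pop 20, enqueue [none], visited so far: [23, 11, 41, 10, 20]
  queue [29] -> pop 29, enqueue [36], visited so far: [23, 11, 41, 10, 20, 29]
  queue [36] -> pop 36, enqueue [39], visited so far: [23, 11, 41, 10, 20, 29, 36]
  queue [39] -> pop 39, enqueue [none], visited so far: [23, 11, 41, 10, 20, 29, 36, 39]
Result: [23, 11, 41, 10, 20, 29, 36, 39]


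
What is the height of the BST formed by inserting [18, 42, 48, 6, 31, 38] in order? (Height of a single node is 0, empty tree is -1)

Insertion order: [18, 42, 48, 6, 31, 38]
Tree (level-order array): [18, 6, 42, None, None, 31, 48, None, 38]
Compute height bottom-up (empty subtree = -1):
  height(6) = 1 + max(-1, -1) = 0
  height(38) = 1 + max(-1, -1) = 0
  height(31) = 1 + max(-1, 0) = 1
  height(48) = 1 + max(-1, -1) = 0
  height(42) = 1 + max(1, 0) = 2
  height(18) = 1 + max(0, 2) = 3
Height = 3


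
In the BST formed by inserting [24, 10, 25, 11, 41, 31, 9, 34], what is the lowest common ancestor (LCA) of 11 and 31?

Tree insertion order: [24, 10, 25, 11, 41, 31, 9, 34]
Tree (level-order array): [24, 10, 25, 9, 11, None, 41, None, None, None, None, 31, None, None, 34]
In a BST, the LCA of p=11, q=31 is the first node v on the
root-to-leaf path with p <= v <= q (go left if both < v, right if both > v).
Walk from root:
  at 24: 11 <= 24 <= 31, this is the LCA
LCA = 24


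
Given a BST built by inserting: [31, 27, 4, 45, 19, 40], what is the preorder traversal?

Tree insertion order: [31, 27, 4, 45, 19, 40]
Tree (level-order array): [31, 27, 45, 4, None, 40, None, None, 19]
Preorder traversal: [31, 27, 4, 19, 45, 40]


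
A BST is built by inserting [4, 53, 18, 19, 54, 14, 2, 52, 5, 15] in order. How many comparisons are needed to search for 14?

Search path for 14: 4 -> 53 -> 18 -> 14
Found: True
Comparisons: 4


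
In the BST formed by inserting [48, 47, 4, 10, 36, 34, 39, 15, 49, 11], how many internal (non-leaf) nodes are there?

Tree built from: [48, 47, 4, 10, 36, 34, 39, 15, 49, 11]
Tree (level-order array): [48, 47, 49, 4, None, None, None, None, 10, None, 36, 34, 39, 15, None, None, None, 11]
Rule: An internal node has at least one child.
Per-node child counts:
  node 48: 2 child(ren)
  node 47: 1 child(ren)
  node 4: 1 child(ren)
  node 10: 1 child(ren)
  node 36: 2 child(ren)
  node 34: 1 child(ren)
  node 15: 1 child(ren)
  node 11: 0 child(ren)
  node 39: 0 child(ren)
  node 49: 0 child(ren)
Matching nodes: [48, 47, 4, 10, 36, 34, 15]
Count of internal (non-leaf) nodes: 7


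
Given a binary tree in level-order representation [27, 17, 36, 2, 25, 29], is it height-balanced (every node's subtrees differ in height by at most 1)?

Tree (level-order array): [27, 17, 36, 2, 25, 29]
Definition: a tree is height-balanced if, at every node, |h(left) - h(right)| <= 1 (empty subtree has height -1).
Bottom-up per-node check:
  node 2: h_left=-1, h_right=-1, diff=0 [OK], height=0
  node 25: h_left=-1, h_right=-1, diff=0 [OK], height=0
  node 17: h_left=0, h_right=0, diff=0 [OK], height=1
  node 29: h_left=-1, h_right=-1, diff=0 [OK], height=0
  node 36: h_left=0, h_right=-1, diff=1 [OK], height=1
  node 27: h_left=1, h_right=1, diff=0 [OK], height=2
All nodes satisfy the balance condition.
Result: Balanced


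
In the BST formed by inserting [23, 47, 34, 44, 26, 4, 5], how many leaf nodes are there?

Tree built from: [23, 47, 34, 44, 26, 4, 5]
Tree (level-order array): [23, 4, 47, None, 5, 34, None, None, None, 26, 44]
Rule: A leaf has 0 children.
Per-node child counts:
  node 23: 2 child(ren)
  node 4: 1 child(ren)
  node 5: 0 child(ren)
  node 47: 1 child(ren)
  node 34: 2 child(ren)
  node 26: 0 child(ren)
  node 44: 0 child(ren)
Matching nodes: [5, 26, 44]
Count of leaf nodes: 3


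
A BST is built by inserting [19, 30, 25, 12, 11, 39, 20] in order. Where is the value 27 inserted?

Starting tree (level order): [19, 12, 30, 11, None, 25, 39, None, None, 20]
Insertion path: 19 -> 30 -> 25
Result: insert 27 as right child of 25
Final tree (level order): [19, 12, 30, 11, None, 25, 39, None, None, 20, 27]


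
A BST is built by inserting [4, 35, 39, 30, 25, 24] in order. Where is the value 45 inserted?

Starting tree (level order): [4, None, 35, 30, 39, 25, None, None, None, 24]
Insertion path: 4 -> 35 -> 39
Result: insert 45 as right child of 39
Final tree (level order): [4, None, 35, 30, 39, 25, None, None, 45, 24]


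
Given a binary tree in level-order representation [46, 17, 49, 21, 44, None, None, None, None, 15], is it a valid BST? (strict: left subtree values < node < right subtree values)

Level-order array: [46, 17, 49, 21, 44, None, None, None, None, 15]
Validate using subtree bounds (lo, hi): at each node, require lo < value < hi,
then recurse left with hi=value and right with lo=value.
Preorder trace (stopping at first violation):
  at node 46 with bounds (-inf, +inf): OK
  at node 17 with bounds (-inf, 46): OK
  at node 21 with bounds (-inf, 17): VIOLATION
Node 21 violates its bound: not (-inf < 21 < 17).
Result: Not a valid BST


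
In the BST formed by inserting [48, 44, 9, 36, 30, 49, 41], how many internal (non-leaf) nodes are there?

Tree built from: [48, 44, 9, 36, 30, 49, 41]
Tree (level-order array): [48, 44, 49, 9, None, None, None, None, 36, 30, 41]
Rule: An internal node has at least one child.
Per-node child counts:
  node 48: 2 child(ren)
  node 44: 1 child(ren)
  node 9: 1 child(ren)
  node 36: 2 child(ren)
  node 30: 0 child(ren)
  node 41: 0 child(ren)
  node 49: 0 child(ren)
Matching nodes: [48, 44, 9, 36]
Count of internal (non-leaf) nodes: 4


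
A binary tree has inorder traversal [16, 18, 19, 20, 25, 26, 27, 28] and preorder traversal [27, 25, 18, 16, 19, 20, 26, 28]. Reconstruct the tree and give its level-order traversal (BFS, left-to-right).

Inorder:  [16, 18, 19, 20, 25, 26, 27, 28]
Preorder: [27, 25, 18, 16, 19, 20, 26, 28]
Algorithm: preorder visits root first, so consume preorder in order;
for each root, split the current inorder slice at that value into
left-subtree inorder and right-subtree inorder, then recurse.
Recursive splits:
  root=27; inorder splits into left=[16, 18, 19, 20, 25, 26], right=[28]
  root=25; inorder splits into left=[16, 18, 19, 20], right=[26]
  root=18; inorder splits into left=[16], right=[19, 20]
  root=16; inorder splits into left=[], right=[]
  root=19; inorder splits into left=[], right=[20]
  root=20; inorder splits into left=[], right=[]
  root=26; inorder splits into left=[], right=[]
  root=28; inorder splits into left=[], right=[]
Reconstructed level-order: [27, 25, 28, 18, 26, 16, 19, 20]


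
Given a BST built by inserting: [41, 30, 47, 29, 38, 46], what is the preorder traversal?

Tree insertion order: [41, 30, 47, 29, 38, 46]
Tree (level-order array): [41, 30, 47, 29, 38, 46]
Preorder traversal: [41, 30, 29, 38, 47, 46]


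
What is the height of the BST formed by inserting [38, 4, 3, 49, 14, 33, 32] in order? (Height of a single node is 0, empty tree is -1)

Insertion order: [38, 4, 3, 49, 14, 33, 32]
Tree (level-order array): [38, 4, 49, 3, 14, None, None, None, None, None, 33, 32]
Compute height bottom-up (empty subtree = -1):
  height(3) = 1 + max(-1, -1) = 0
  height(32) = 1 + max(-1, -1) = 0
  height(33) = 1 + max(0, -1) = 1
  height(14) = 1 + max(-1, 1) = 2
  height(4) = 1 + max(0, 2) = 3
  height(49) = 1 + max(-1, -1) = 0
  height(38) = 1 + max(3, 0) = 4
Height = 4


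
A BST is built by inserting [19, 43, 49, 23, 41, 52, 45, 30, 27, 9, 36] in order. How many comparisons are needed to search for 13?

Search path for 13: 19 -> 9
Found: False
Comparisons: 2


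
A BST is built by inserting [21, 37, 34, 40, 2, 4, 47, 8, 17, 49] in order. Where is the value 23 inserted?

Starting tree (level order): [21, 2, 37, None, 4, 34, 40, None, 8, None, None, None, 47, None, 17, None, 49]
Insertion path: 21 -> 37 -> 34
Result: insert 23 as left child of 34
Final tree (level order): [21, 2, 37, None, 4, 34, 40, None, 8, 23, None, None, 47, None, 17, None, None, None, 49]


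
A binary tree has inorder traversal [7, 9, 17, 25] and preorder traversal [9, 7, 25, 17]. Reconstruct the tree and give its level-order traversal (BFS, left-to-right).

Inorder:  [7, 9, 17, 25]
Preorder: [9, 7, 25, 17]
Algorithm: preorder visits root first, so consume preorder in order;
for each root, split the current inorder slice at that value into
left-subtree inorder and right-subtree inorder, then recurse.
Recursive splits:
  root=9; inorder splits into left=[7], right=[17, 25]
  root=7; inorder splits into left=[], right=[]
  root=25; inorder splits into left=[17], right=[]
  root=17; inorder splits into left=[], right=[]
Reconstructed level-order: [9, 7, 25, 17]


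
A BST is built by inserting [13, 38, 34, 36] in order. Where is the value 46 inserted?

Starting tree (level order): [13, None, 38, 34, None, None, 36]
Insertion path: 13 -> 38
Result: insert 46 as right child of 38
Final tree (level order): [13, None, 38, 34, 46, None, 36]


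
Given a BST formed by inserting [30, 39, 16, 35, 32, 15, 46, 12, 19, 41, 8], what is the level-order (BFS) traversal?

Tree insertion order: [30, 39, 16, 35, 32, 15, 46, 12, 19, 41, 8]
Tree (level-order array): [30, 16, 39, 15, 19, 35, 46, 12, None, None, None, 32, None, 41, None, 8]
BFS from the root, enqueuing left then right child of each popped node:
  queue [30] -> pop 30, enqueue [16, 39], visited so far: [30]
  queue [16, 39] -> pop 16, enqueue [15, 19], visited so far: [30, 16]
  queue [39, 15, 19] -> pop 39, enqueue [35, 46], visited so far: [30, 16, 39]
  queue [15, 19, 35, 46] -> pop 15, enqueue [12], visited so far: [30, 16, 39, 15]
  queue [19, 35, 46, 12] -> pop 19, enqueue [none], visited so far: [30, 16, 39, 15, 19]
  queue [35, 46, 12] -> pop 35, enqueue [32], visited so far: [30, 16, 39, 15, 19, 35]
  queue [46, 12, 32] -> pop 46, enqueue [41], visited so far: [30, 16, 39, 15, 19, 35, 46]
  queue [12, 32, 41] -> pop 12, enqueue [8], visited so far: [30, 16, 39, 15, 19, 35, 46, 12]
  queue [32, 41, 8] -> pop 32, enqueue [none], visited so far: [30, 16, 39, 15, 19, 35, 46, 12, 32]
  queue [41, 8] -> pop 41, enqueue [none], visited so far: [30, 16, 39, 15, 19, 35, 46, 12, 32, 41]
  queue [8] -> pop 8, enqueue [none], visited so far: [30, 16, 39, 15, 19, 35, 46, 12, 32, 41, 8]
Result: [30, 16, 39, 15, 19, 35, 46, 12, 32, 41, 8]


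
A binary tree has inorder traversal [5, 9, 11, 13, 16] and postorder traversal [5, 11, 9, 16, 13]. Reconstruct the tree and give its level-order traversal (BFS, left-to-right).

Inorder:   [5, 9, 11, 13, 16]
Postorder: [5, 11, 9, 16, 13]
Algorithm: postorder visits root last, so walk postorder right-to-left;
each value is the root of the current inorder slice — split it at that
value, recurse on the right subtree first, then the left.
Recursive splits:
  root=13; inorder splits into left=[5, 9, 11], right=[16]
  root=16; inorder splits into left=[], right=[]
  root=9; inorder splits into left=[5], right=[11]
  root=11; inorder splits into left=[], right=[]
  root=5; inorder splits into left=[], right=[]
Reconstructed level-order: [13, 9, 16, 5, 11]


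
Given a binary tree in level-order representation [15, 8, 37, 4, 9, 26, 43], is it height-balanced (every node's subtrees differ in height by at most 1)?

Tree (level-order array): [15, 8, 37, 4, 9, 26, 43]
Definition: a tree is height-balanced if, at every node, |h(left) - h(right)| <= 1 (empty subtree has height -1).
Bottom-up per-node check:
  node 4: h_left=-1, h_right=-1, diff=0 [OK], height=0
  node 9: h_left=-1, h_right=-1, diff=0 [OK], height=0
  node 8: h_left=0, h_right=0, diff=0 [OK], height=1
  node 26: h_left=-1, h_right=-1, diff=0 [OK], height=0
  node 43: h_left=-1, h_right=-1, diff=0 [OK], height=0
  node 37: h_left=0, h_right=0, diff=0 [OK], height=1
  node 15: h_left=1, h_right=1, diff=0 [OK], height=2
All nodes satisfy the balance condition.
Result: Balanced


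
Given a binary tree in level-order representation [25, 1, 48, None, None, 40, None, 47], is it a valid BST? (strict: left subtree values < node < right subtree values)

Level-order array: [25, 1, 48, None, None, 40, None, 47]
Validate using subtree bounds (lo, hi): at each node, require lo < value < hi,
then recurse left with hi=value and right with lo=value.
Preorder trace (stopping at first violation):
  at node 25 with bounds (-inf, +inf): OK
  at node 1 with bounds (-inf, 25): OK
  at node 48 with bounds (25, +inf): OK
  at node 40 with bounds (25, 48): OK
  at node 47 with bounds (25, 40): VIOLATION
Node 47 violates its bound: not (25 < 47 < 40).
Result: Not a valid BST


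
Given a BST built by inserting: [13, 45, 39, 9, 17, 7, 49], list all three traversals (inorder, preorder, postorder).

Tree insertion order: [13, 45, 39, 9, 17, 7, 49]
Tree (level-order array): [13, 9, 45, 7, None, 39, 49, None, None, 17]
Inorder (L, root, R): [7, 9, 13, 17, 39, 45, 49]
Preorder (root, L, R): [13, 9, 7, 45, 39, 17, 49]
Postorder (L, R, root): [7, 9, 17, 39, 49, 45, 13]


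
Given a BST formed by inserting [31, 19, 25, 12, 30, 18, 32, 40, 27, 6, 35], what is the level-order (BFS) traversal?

Tree insertion order: [31, 19, 25, 12, 30, 18, 32, 40, 27, 6, 35]
Tree (level-order array): [31, 19, 32, 12, 25, None, 40, 6, 18, None, 30, 35, None, None, None, None, None, 27]
BFS from the root, enqueuing left then right child of each popped node:
  queue [31] -> pop 31, enqueue [19, 32], visited so far: [31]
  queue [19, 32] -> pop 19, enqueue [12, 25], visited so far: [31, 19]
  queue [32, 12, 25] -> pop 32, enqueue [40], visited so far: [31, 19, 32]
  queue [12, 25, 40] -> pop 12, enqueue [6, 18], visited so far: [31, 19, 32, 12]
  queue [25, 40, 6, 18] -> pop 25, enqueue [30], visited so far: [31, 19, 32, 12, 25]
  queue [40, 6, 18, 30] -> pop 40, enqueue [35], visited so far: [31, 19, 32, 12, 25, 40]
  queue [6, 18, 30, 35] -> pop 6, enqueue [none], visited so far: [31, 19, 32, 12, 25, 40, 6]
  queue [18, 30, 35] -> pop 18, enqueue [none], visited so far: [31, 19, 32, 12, 25, 40, 6, 18]
  queue [30, 35] -> pop 30, enqueue [27], visited so far: [31, 19, 32, 12, 25, 40, 6, 18, 30]
  queue [35, 27] -> pop 35, enqueue [none], visited so far: [31, 19, 32, 12, 25, 40, 6, 18, 30, 35]
  queue [27] -> pop 27, enqueue [none], visited so far: [31, 19, 32, 12, 25, 40, 6, 18, 30, 35, 27]
Result: [31, 19, 32, 12, 25, 40, 6, 18, 30, 35, 27]


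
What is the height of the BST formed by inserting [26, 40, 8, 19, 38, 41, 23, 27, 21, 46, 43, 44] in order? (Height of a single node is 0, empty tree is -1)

Insertion order: [26, 40, 8, 19, 38, 41, 23, 27, 21, 46, 43, 44]
Tree (level-order array): [26, 8, 40, None, 19, 38, 41, None, 23, 27, None, None, 46, 21, None, None, None, 43, None, None, None, None, 44]
Compute height bottom-up (empty subtree = -1):
  height(21) = 1 + max(-1, -1) = 0
  height(23) = 1 + max(0, -1) = 1
  height(19) = 1 + max(-1, 1) = 2
  height(8) = 1 + max(-1, 2) = 3
  height(27) = 1 + max(-1, -1) = 0
  height(38) = 1 + max(0, -1) = 1
  height(44) = 1 + max(-1, -1) = 0
  height(43) = 1 + max(-1, 0) = 1
  height(46) = 1 + max(1, -1) = 2
  height(41) = 1 + max(-1, 2) = 3
  height(40) = 1 + max(1, 3) = 4
  height(26) = 1 + max(3, 4) = 5
Height = 5


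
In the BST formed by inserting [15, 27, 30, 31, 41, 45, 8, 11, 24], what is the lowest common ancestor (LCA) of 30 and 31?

Tree insertion order: [15, 27, 30, 31, 41, 45, 8, 11, 24]
Tree (level-order array): [15, 8, 27, None, 11, 24, 30, None, None, None, None, None, 31, None, 41, None, 45]
In a BST, the LCA of p=30, q=31 is the first node v on the
root-to-leaf path with p <= v <= q (go left if both < v, right if both > v).
Walk from root:
  at 15: both 30 and 31 > 15, go right
  at 27: both 30 and 31 > 27, go right
  at 30: 30 <= 30 <= 31, this is the LCA
LCA = 30


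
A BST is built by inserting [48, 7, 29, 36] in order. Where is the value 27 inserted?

Starting tree (level order): [48, 7, None, None, 29, None, 36]
Insertion path: 48 -> 7 -> 29
Result: insert 27 as left child of 29
Final tree (level order): [48, 7, None, None, 29, 27, 36]


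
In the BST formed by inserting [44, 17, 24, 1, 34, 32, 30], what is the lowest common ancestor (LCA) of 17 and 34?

Tree insertion order: [44, 17, 24, 1, 34, 32, 30]
Tree (level-order array): [44, 17, None, 1, 24, None, None, None, 34, 32, None, 30]
In a BST, the LCA of p=17, q=34 is the first node v on the
root-to-leaf path with p <= v <= q (go left if both < v, right if both > v).
Walk from root:
  at 44: both 17 and 34 < 44, go left
  at 17: 17 <= 17 <= 34, this is the LCA
LCA = 17


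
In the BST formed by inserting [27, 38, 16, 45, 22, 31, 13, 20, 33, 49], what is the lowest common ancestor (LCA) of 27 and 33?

Tree insertion order: [27, 38, 16, 45, 22, 31, 13, 20, 33, 49]
Tree (level-order array): [27, 16, 38, 13, 22, 31, 45, None, None, 20, None, None, 33, None, 49]
In a BST, the LCA of p=27, q=33 is the first node v on the
root-to-leaf path with p <= v <= q (go left if both < v, right if both > v).
Walk from root:
  at 27: 27 <= 27 <= 33, this is the LCA
LCA = 27


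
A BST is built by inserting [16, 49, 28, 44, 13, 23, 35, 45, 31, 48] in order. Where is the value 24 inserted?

Starting tree (level order): [16, 13, 49, None, None, 28, None, 23, 44, None, None, 35, 45, 31, None, None, 48]
Insertion path: 16 -> 49 -> 28 -> 23
Result: insert 24 as right child of 23
Final tree (level order): [16, 13, 49, None, None, 28, None, 23, 44, None, 24, 35, 45, None, None, 31, None, None, 48]


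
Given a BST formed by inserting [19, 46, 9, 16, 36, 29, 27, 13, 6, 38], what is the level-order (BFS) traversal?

Tree insertion order: [19, 46, 9, 16, 36, 29, 27, 13, 6, 38]
Tree (level-order array): [19, 9, 46, 6, 16, 36, None, None, None, 13, None, 29, 38, None, None, 27]
BFS from the root, enqueuing left then right child of each popped node:
  queue [19] -> pop 19, enqueue [9, 46], visited so far: [19]
  queue [9, 46] -> pop 9, enqueue [6, 16], visited so far: [19, 9]
  queue [46, 6, 16] -> pop 46, enqueue [36], visited so far: [19, 9, 46]
  queue [6, 16, 36] -> pop 6, enqueue [none], visited so far: [19, 9, 46, 6]
  queue [16, 36] -> pop 16, enqueue [13], visited so far: [19, 9, 46, 6, 16]
  queue [36, 13] -> pop 36, enqueue [29, 38], visited so far: [19, 9, 46, 6, 16, 36]
  queue [13, 29, 38] -> pop 13, enqueue [none], visited so far: [19, 9, 46, 6, 16, 36, 13]
  queue [29, 38] -> pop 29, enqueue [27], visited so far: [19, 9, 46, 6, 16, 36, 13, 29]
  queue [38, 27] -> pop 38, enqueue [none], visited so far: [19, 9, 46, 6, 16, 36, 13, 29, 38]
  queue [27] -> pop 27, enqueue [none], visited so far: [19, 9, 46, 6, 16, 36, 13, 29, 38, 27]
Result: [19, 9, 46, 6, 16, 36, 13, 29, 38, 27]
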